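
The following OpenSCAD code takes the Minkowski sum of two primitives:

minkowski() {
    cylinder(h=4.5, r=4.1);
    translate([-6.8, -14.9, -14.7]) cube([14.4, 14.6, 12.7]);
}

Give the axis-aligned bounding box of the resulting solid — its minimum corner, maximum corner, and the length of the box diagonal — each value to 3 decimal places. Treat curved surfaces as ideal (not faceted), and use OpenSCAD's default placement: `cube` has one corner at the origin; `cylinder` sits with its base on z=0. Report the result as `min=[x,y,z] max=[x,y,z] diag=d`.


A = translate([-6.8, -14.9, -14.7]) cube([14.4, 14.6, 12.7]) → bbox [-6.8,-14.9,-14.7] .. [7.6,-0.3,-2]
B = cylinder(h=4.5, r=4.1) → bbox [-4.1,-4.1,0] .. [4.1,4.1,4.5]
lo = A.lo+B.lo = [-6.8-4.1, -14.9-4.1, -14.7+0] = [-10.900,-19.000,-14.700]
hi = A.hi+B.hi = [7.6+4.1, -0.3+4.1, -2+4.5] = [11.700,3.800,2.500]
diag = √(22.6²+22.8²+17.2²) = √1326.44 = 36.420

min=[-10.900,-19.000,-14.700] max=[11.700,3.800,2.500] diag=36.420


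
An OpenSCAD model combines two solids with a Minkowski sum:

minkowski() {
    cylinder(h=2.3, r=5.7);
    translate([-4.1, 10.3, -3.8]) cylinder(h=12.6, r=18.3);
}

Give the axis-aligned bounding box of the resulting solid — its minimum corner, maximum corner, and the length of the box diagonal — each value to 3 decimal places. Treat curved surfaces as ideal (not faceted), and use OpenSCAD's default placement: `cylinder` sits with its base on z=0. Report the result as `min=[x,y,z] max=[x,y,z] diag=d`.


A = translate([-4.1, 10.3, -3.8]) cylinder(h=12.6, r=18.3) → bbox [-22.4,-8,-3.8] .. [14.2,28.6,8.8]
B = cylinder(h=2.3, r=5.7) → bbox [-5.7,-5.7,0] .. [5.7,5.7,2.3]
lo = A.lo+B.lo = [-22.4-5.7, -8-5.7, -3.8+0] = [-28.100,-13.700,-3.800]
hi = A.hi+B.hi = [14.2+5.7, 28.6+5.7, 8.8+2.3] = [19.900,34.300,11.100]
diag = √(48²+48²+14.9²) = √4830.01 = 69.498

min=[-28.100,-13.700,-3.800] max=[19.900,34.300,11.100] diag=69.498


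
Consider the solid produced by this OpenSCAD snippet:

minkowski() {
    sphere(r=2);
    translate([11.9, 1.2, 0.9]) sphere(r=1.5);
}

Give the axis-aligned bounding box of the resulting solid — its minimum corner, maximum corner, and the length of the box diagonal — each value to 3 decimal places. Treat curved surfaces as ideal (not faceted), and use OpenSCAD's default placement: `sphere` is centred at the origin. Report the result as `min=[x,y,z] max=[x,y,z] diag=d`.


min=[8.400,-2.300,-2.600] max=[15.400,4.700,4.400] diag=12.124

A = translate([11.9, 1.2, 0.9]) sphere(r=1.5) → bbox [10.4,-0.3,-0.6] .. [13.4,2.7,2.4]
B = sphere(r=2) → bbox [-2,-2,-2] .. [2,2,2]
lo = A.lo+B.lo = [10.4-2, -0.3-2, -0.6-2] = [8.400,-2.300,-2.600]
hi = A.hi+B.hi = [13.4+2, 2.7+2, 2.4+2] = [15.400,4.700,4.400]
diag = √(7²+7²+7²) = √147 = 12.124


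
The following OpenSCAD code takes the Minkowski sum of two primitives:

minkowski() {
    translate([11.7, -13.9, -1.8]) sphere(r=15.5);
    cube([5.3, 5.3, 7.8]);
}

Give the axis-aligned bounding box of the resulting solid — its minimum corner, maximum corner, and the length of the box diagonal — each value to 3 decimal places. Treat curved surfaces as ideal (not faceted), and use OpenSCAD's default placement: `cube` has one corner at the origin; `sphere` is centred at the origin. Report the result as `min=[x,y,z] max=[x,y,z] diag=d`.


min=[-3.800,-29.400,-17.300] max=[32.500,6.900,21.500] diag=64.349

A = translate([11.7, -13.9, -1.8]) sphere(r=15.5) → bbox [-3.8,-29.4,-17.3] .. [27.2,1.6,13.7]
B = cube([5.3, 5.3, 7.8]) → bbox [0,0,0] .. [5.3,5.3,7.8]
lo = A.lo+B.lo = [-3.8+0, -29.4+0, -17.3+0] = [-3.800,-29.400,-17.300]
hi = A.hi+B.hi = [27.2+5.3, 1.6+5.3, 13.7+7.8] = [32.500,6.900,21.500]
diag = √(36.3²+36.3²+38.8²) = √4140.82 = 64.349


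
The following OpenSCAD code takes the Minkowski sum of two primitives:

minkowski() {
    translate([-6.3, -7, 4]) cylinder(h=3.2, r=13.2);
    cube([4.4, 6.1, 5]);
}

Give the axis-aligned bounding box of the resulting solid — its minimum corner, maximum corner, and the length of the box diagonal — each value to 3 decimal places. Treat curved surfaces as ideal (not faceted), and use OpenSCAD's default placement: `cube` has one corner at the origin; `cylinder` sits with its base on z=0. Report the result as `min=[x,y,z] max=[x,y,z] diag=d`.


A = translate([-6.3, -7, 4]) cylinder(h=3.2, r=13.2) → bbox [-19.5,-20.2,4] .. [6.9,6.2,7.2]
B = cube([4.4, 6.1, 5]) → bbox [0,0,0] .. [4.4,6.1,5]
lo = A.lo+B.lo = [-19.5+0, -20.2+0, 4+0] = [-19.500,-20.200,4.000]
hi = A.hi+B.hi = [6.9+4.4, 6.2+6.1, 7.2+5] = [11.300,12.300,12.200]
diag = √(30.8²+32.5²+8.2²) = √2072.13 = 45.521

min=[-19.500,-20.200,4.000] max=[11.300,12.300,12.200] diag=45.521


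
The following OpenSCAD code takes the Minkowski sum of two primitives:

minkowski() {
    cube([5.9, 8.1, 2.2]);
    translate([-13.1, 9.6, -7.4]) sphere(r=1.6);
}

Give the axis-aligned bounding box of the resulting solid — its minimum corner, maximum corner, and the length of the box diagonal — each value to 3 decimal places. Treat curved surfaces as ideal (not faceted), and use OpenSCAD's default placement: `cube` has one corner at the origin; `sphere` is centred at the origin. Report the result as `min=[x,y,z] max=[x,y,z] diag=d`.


min=[-14.700,8.000,-9.000] max=[-5.600,19.300,-3.600] diag=15.481

A = translate([-13.1, 9.6, -7.4]) sphere(r=1.6) → bbox [-14.7,8,-9] .. [-11.5,11.2,-5.8]
B = cube([5.9, 8.1, 2.2]) → bbox [0,0,0] .. [5.9,8.1,2.2]
lo = A.lo+B.lo = [-14.7+0, 8+0, -9+0] = [-14.700,8.000,-9.000]
hi = A.hi+B.hi = [-11.5+5.9, 11.2+8.1, -5.8+2.2] = [-5.600,19.300,-3.600]
diag = √(9.1²+11.3²+5.4²) = √239.66 = 15.481


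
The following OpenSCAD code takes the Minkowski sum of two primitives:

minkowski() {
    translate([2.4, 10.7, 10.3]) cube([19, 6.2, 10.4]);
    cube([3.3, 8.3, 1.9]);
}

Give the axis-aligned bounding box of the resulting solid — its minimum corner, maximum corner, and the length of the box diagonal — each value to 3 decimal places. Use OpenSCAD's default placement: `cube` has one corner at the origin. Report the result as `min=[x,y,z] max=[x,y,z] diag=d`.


min=[2.400,10.700,10.300] max=[24.700,25.200,22.600] diag=29.306

A = translate([2.4, 10.7, 10.3]) cube([19, 6.2, 10.4]) → bbox [2.4,10.7,10.3] .. [21.4,16.9,20.7]
B = cube([3.3, 8.3, 1.9]) → bbox [0,0,0] .. [3.3,8.3,1.9]
lo = A.lo+B.lo = [2.4+0, 10.7+0, 10.3+0] = [2.400,10.700,10.300]
hi = A.hi+B.hi = [21.4+3.3, 16.9+8.3, 20.7+1.9] = [24.700,25.200,22.600]
diag = √(22.3²+14.5²+12.3²) = √858.83 = 29.306


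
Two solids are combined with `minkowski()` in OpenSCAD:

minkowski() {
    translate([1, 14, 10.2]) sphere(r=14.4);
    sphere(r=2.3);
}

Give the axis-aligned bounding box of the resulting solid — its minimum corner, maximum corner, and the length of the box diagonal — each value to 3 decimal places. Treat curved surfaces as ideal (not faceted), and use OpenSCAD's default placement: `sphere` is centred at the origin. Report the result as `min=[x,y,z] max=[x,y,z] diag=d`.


A = translate([1, 14, 10.2]) sphere(r=14.4) → bbox [-13.4,-0.4,-4.2] .. [15.4,28.4,24.6]
B = sphere(r=2.3) → bbox [-2.3,-2.3,-2.3] .. [2.3,2.3,2.3]
lo = A.lo+B.lo = [-13.4-2.3, -0.4-2.3, -4.2-2.3] = [-15.700,-2.700,-6.500]
hi = A.hi+B.hi = [15.4+2.3, 28.4+2.3, 24.6+2.3] = [17.700,30.700,26.900]
diag = √(33.4²+33.4²+33.4²) = √3346.68 = 57.850

min=[-15.700,-2.700,-6.500] max=[17.700,30.700,26.900] diag=57.850


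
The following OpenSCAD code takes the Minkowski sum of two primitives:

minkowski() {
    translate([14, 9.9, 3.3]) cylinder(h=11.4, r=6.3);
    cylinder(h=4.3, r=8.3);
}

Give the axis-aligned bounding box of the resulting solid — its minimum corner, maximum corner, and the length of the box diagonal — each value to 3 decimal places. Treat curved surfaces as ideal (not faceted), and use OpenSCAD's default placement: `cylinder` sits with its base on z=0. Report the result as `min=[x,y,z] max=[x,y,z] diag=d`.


A = translate([14, 9.9, 3.3]) cylinder(h=11.4, r=6.3) → bbox [7.7,3.6,3.3] .. [20.3,16.2,14.7]
B = cylinder(h=4.3, r=8.3) → bbox [-8.3,-8.3,0] .. [8.3,8.3,4.3]
lo = A.lo+B.lo = [7.7-8.3, 3.6-8.3, 3.3+0] = [-0.600,-4.700,3.300]
hi = A.hi+B.hi = [20.3+8.3, 16.2+8.3, 14.7+4.3] = [28.600,24.500,19.000]
diag = √(29.2²+29.2²+15.7²) = √1951.77 = 44.179

min=[-0.600,-4.700,3.300] max=[28.600,24.500,19.000] diag=44.179


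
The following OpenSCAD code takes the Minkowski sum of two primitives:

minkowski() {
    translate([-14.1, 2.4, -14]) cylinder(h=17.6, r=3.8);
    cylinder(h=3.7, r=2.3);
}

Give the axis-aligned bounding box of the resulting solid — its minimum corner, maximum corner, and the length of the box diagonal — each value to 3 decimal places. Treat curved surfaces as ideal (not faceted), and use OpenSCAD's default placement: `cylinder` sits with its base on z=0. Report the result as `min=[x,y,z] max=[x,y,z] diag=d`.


min=[-20.200,-3.700,-14.000] max=[-8.000,8.500,7.300] diag=27.411

A = translate([-14.1, 2.4, -14]) cylinder(h=17.6, r=3.8) → bbox [-17.9,-1.4,-14] .. [-10.3,6.2,3.6]
B = cylinder(h=3.7, r=2.3) → bbox [-2.3,-2.3,0] .. [2.3,2.3,3.7]
lo = A.lo+B.lo = [-17.9-2.3, -1.4-2.3, -14+0] = [-20.200,-3.700,-14.000]
hi = A.hi+B.hi = [-10.3+2.3, 6.2+2.3, 3.6+3.7] = [-8.000,8.500,7.300]
diag = √(12.2²+12.2²+21.3²) = √751.37 = 27.411


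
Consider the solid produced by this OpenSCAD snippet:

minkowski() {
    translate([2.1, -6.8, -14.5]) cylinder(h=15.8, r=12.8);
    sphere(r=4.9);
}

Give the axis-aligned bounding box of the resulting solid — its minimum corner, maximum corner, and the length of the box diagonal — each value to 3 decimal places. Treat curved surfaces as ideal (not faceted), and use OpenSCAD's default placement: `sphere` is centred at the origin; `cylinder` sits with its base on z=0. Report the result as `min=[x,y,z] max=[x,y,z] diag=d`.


min=[-15.600,-24.500,-19.400] max=[19.800,10.900,6.200] diag=56.229

A = translate([2.1, -6.8, -14.5]) cylinder(h=15.8, r=12.8) → bbox [-10.7,-19.6,-14.5] .. [14.9,6,1.3]
B = sphere(r=4.9) → bbox [-4.9,-4.9,-4.9] .. [4.9,4.9,4.9]
lo = A.lo+B.lo = [-10.7-4.9, -19.6-4.9, -14.5-4.9] = [-15.600,-24.500,-19.400]
hi = A.hi+B.hi = [14.9+4.9, 6+4.9, 1.3+4.9] = [19.800,10.900,6.200]
diag = √(35.4²+35.4²+25.6²) = √3161.68 = 56.229


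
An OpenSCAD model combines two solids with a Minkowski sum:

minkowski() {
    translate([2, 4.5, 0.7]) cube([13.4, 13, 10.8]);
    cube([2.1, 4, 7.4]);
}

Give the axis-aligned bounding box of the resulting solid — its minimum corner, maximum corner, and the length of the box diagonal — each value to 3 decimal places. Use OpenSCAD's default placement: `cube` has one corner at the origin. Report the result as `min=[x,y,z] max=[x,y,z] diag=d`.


min=[2.000,4.500,0.700] max=[17.500,21.500,18.900] diag=29.334

A = translate([2, 4.5, 0.7]) cube([13.4, 13, 10.8]) → bbox [2,4.5,0.7] .. [15.4,17.5,11.5]
B = cube([2.1, 4, 7.4]) → bbox [0,0,0] .. [2.1,4,7.4]
lo = A.lo+B.lo = [2+0, 4.5+0, 0.7+0] = [2.000,4.500,0.700]
hi = A.hi+B.hi = [15.4+2.1, 17.5+4, 11.5+7.4] = [17.500,21.500,18.900]
diag = √(15.5²+17²+18.2²) = √860.49 = 29.334


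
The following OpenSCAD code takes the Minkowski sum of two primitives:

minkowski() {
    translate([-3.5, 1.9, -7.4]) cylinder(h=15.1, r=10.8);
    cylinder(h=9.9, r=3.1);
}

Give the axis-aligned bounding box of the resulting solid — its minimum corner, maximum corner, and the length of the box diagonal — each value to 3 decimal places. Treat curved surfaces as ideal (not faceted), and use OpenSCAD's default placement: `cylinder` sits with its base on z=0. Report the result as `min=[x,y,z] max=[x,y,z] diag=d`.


A = translate([-3.5, 1.9, -7.4]) cylinder(h=15.1, r=10.8) → bbox [-14.3,-8.9,-7.4] .. [7.3,12.7,7.7]
B = cylinder(h=9.9, r=3.1) → bbox [-3.1,-3.1,0] .. [3.1,3.1,9.9]
lo = A.lo+B.lo = [-14.3-3.1, -8.9-3.1, -7.4+0] = [-17.400,-12.000,-7.400]
hi = A.hi+B.hi = [7.3+3.1, 12.7+3.1, 7.7+9.9] = [10.400,15.800,17.600]
diag = √(27.8²+27.8²+25²) = √2170.68 = 46.591

min=[-17.400,-12.000,-7.400] max=[10.400,15.800,17.600] diag=46.591


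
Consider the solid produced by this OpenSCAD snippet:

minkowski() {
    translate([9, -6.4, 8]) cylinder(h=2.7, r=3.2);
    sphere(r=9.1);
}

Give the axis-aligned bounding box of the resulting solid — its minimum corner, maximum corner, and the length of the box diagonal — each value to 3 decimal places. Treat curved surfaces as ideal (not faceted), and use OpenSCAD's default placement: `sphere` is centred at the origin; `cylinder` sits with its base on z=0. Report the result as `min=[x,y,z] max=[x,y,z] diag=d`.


A = translate([9, -6.4, 8]) cylinder(h=2.7, r=3.2) → bbox [5.8,-9.6,8] .. [12.2,-3.2,10.7]
B = sphere(r=9.1) → bbox [-9.1,-9.1,-9.1] .. [9.1,9.1,9.1]
lo = A.lo+B.lo = [5.8-9.1, -9.6-9.1, 8-9.1] = [-3.300,-18.700,-1.100]
hi = A.hi+B.hi = [12.2+9.1, -3.2+9.1, 10.7+9.1] = [21.300,5.900,19.800]
diag = √(24.6²+24.6²+20.9²) = √1647.13 = 40.585

min=[-3.300,-18.700,-1.100] max=[21.300,5.900,19.800] diag=40.585


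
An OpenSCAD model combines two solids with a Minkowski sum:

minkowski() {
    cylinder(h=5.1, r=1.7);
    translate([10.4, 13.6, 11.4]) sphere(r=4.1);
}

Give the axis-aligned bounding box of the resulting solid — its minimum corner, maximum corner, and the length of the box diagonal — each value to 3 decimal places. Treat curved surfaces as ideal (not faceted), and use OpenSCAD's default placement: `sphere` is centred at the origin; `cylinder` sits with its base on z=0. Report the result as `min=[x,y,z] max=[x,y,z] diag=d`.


min=[4.600,7.800,7.300] max=[16.200,19.400,20.600] diag=21.119

A = translate([10.4, 13.6, 11.4]) sphere(r=4.1) → bbox [6.3,9.5,7.3] .. [14.5,17.7,15.5]
B = cylinder(h=5.1, r=1.7) → bbox [-1.7,-1.7,0] .. [1.7,1.7,5.1]
lo = A.lo+B.lo = [6.3-1.7, 9.5-1.7, 7.3+0] = [4.600,7.800,7.300]
hi = A.hi+B.hi = [14.5+1.7, 17.7+1.7, 15.5+5.1] = [16.200,19.400,20.600]
diag = √(11.6²+11.6²+13.3²) = √446.01 = 21.119


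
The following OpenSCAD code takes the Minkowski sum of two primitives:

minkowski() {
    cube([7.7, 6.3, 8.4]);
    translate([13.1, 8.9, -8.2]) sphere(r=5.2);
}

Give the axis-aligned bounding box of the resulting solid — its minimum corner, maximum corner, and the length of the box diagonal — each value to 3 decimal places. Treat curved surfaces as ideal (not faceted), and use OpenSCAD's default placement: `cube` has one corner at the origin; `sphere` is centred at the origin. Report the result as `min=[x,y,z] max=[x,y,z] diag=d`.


min=[7.900,3.700,-13.400] max=[26.000,20.400,5.400] diag=30.983

A = translate([13.1, 8.9, -8.2]) sphere(r=5.2) → bbox [7.9,3.7,-13.4] .. [18.3,14.1,-3]
B = cube([7.7, 6.3, 8.4]) → bbox [0,0,0] .. [7.7,6.3,8.4]
lo = A.lo+B.lo = [7.9+0, 3.7+0, -13.4+0] = [7.900,3.700,-13.400]
hi = A.hi+B.hi = [18.3+7.7, 14.1+6.3, -3+8.4] = [26.000,20.400,5.400]
diag = √(18.1²+16.7²+18.8²) = √959.94 = 30.983


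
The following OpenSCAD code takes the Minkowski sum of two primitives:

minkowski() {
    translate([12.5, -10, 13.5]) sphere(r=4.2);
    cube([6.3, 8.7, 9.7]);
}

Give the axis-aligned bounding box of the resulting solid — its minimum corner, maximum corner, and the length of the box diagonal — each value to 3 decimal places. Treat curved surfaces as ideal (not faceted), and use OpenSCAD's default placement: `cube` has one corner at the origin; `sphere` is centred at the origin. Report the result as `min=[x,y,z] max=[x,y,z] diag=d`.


A = translate([12.5, -10, 13.5]) sphere(r=4.2) → bbox [8.3,-14.2,9.3] .. [16.7,-5.8,17.7]
B = cube([6.3, 8.7, 9.7]) → bbox [0,0,0] .. [6.3,8.7,9.7]
lo = A.lo+B.lo = [8.3+0, -14.2+0, 9.3+0] = [8.300,-14.200,9.300]
hi = A.hi+B.hi = [16.7+6.3, -5.8+8.7, 17.7+9.7] = [23.000,2.900,27.400]
diag = √(14.7²+17.1²+18.1²) = √836.11 = 28.916

min=[8.300,-14.200,9.300] max=[23.000,2.900,27.400] diag=28.916


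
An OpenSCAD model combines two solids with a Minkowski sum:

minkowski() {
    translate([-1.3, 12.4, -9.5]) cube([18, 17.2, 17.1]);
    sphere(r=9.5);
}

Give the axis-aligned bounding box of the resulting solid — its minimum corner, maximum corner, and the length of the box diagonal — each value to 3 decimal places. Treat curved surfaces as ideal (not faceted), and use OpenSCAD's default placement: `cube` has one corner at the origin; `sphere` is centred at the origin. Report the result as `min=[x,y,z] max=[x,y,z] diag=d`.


min=[-10.800,2.900,-19.000] max=[26.200,39.100,17.100] diag=63.108

A = translate([-1.3, 12.4, -9.5]) cube([18, 17.2, 17.1]) → bbox [-1.3,12.4,-9.5] .. [16.7,29.6,7.6]
B = sphere(r=9.5) → bbox [-9.5,-9.5,-9.5] .. [9.5,9.5,9.5]
lo = A.lo+B.lo = [-1.3-9.5, 12.4-9.5, -9.5-9.5] = [-10.800,2.900,-19.000]
hi = A.hi+B.hi = [16.7+9.5, 29.6+9.5, 7.6+9.5] = [26.200,39.100,17.100]
diag = √(37²+36.2²+36.1²) = √3982.65 = 63.108


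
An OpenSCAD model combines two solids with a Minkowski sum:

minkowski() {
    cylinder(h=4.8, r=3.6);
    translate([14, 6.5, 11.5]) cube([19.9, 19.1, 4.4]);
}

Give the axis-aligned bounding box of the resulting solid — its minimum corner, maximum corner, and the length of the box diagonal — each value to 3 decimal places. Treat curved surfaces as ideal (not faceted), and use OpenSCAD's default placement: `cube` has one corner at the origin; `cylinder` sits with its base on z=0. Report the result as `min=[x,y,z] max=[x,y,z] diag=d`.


A = translate([14, 6.5, 11.5]) cube([19.9, 19.1, 4.4]) → bbox [14,6.5,11.5] .. [33.9,25.6,15.9]
B = cylinder(h=4.8, r=3.6) → bbox [-3.6,-3.6,0] .. [3.6,3.6,4.8]
lo = A.lo+B.lo = [14-3.6, 6.5-3.6, 11.5+0] = [10.400,2.900,11.500]
hi = A.hi+B.hi = [33.9+3.6, 25.6+3.6, 15.9+4.8] = [37.500,29.200,20.700]
diag = √(27.1²+26.3²+9.2²) = √1510.74 = 38.868

min=[10.400,2.900,11.500] max=[37.500,29.200,20.700] diag=38.868


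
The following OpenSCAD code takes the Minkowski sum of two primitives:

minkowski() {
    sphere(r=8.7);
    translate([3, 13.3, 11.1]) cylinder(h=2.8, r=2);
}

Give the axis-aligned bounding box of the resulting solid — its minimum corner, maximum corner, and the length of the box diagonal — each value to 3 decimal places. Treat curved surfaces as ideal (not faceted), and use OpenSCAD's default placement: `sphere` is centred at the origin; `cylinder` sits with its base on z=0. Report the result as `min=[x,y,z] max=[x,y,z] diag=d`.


min=[-7.700,2.600,2.400] max=[13.700,24.000,22.600] diag=36.386

A = translate([3, 13.3, 11.1]) cylinder(h=2.8, r=2) → bbox [1,11.3,11.1] .. [5,15.3,13.9]
B = sphere(r=8.7) → bbox [-8.7,-8.7,-8.7] .. [8.7,8.7,8.7]
lo = A.lo+B.lo = [1-8.7, 11.3-8.7, 11.1-8.7] = [-7.700,2.600,2.400]
hi = A.hi+B.hi = [5+8.7, 15.3+8.7, 13.9+8.7] = [13.700,24.000,22.600]
diag = √(21.4²+21.4²+20.2²) = √1323.96 = 36.386


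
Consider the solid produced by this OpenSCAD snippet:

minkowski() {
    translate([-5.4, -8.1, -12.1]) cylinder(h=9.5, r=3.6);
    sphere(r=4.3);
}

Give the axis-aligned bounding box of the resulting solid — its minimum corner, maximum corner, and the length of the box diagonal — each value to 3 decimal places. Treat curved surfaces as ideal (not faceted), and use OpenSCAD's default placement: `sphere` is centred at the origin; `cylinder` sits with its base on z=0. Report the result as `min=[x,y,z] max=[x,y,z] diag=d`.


min=[-13.300,-16.000,-16.400] max=[2.500,-0.200,1.700] diag=28.756

A = translate([-5.4, -8.1, -12.1]) cylinder(h=9.5, r=3.6) → bbox [-9,-11.7,-12.1] .. [-1.8,-4.5,-2.6]
B = sphere(r=4.3) → bbox [-4.3,-4.3,-4.3] .. [4.3,4.3,4.3]
lo = A.lo+B.lo = [-9-4.3, -11.7-4.3, -12.1-4.3] = [-13.300,-16.000,-16.400]
hi = A.hi+B.hi = [-1.8+4.3, -4.5+4.3, -2.6+4.3] = [2.500,-0.200,1.700]
diag = √(15.8²+15.8²+18.1²) = √826.89 = 28.756


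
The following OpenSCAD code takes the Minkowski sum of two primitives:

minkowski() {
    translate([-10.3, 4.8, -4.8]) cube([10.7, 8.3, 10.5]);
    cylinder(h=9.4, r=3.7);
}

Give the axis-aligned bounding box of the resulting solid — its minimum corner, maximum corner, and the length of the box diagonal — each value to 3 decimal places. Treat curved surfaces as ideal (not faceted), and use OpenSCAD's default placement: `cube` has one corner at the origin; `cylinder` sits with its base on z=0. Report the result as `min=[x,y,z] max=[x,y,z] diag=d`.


A = translate([-10.3, 4.8, -4.8]) cube([10.7, 8.3, 10.5]) → bbox [-10.3,4.8,-4.8] .. [0.4,13.1,5.7]
B = cylinder(h=9.4, r=3.7) → bbox [-3.7,-3.7,0] .. [3.7,3.7,9.4]
lo = A.lo+B.lo = [-10.3-3.7, 4.8-3.7, -4.8+0] = [-14.000,1.100,-4.800]
hi = A.hi+B.hi = [0.4+3.7, 13.1+3.7, 5.7+9.4] = [4.100,16.800,15.100]
diag = √(18.1²+15.7²+19.9²) = √970.11 = 31.147

min=[-14.000,1.100,-4.800] max=[4.100,16.800,15.100] diag=31.147


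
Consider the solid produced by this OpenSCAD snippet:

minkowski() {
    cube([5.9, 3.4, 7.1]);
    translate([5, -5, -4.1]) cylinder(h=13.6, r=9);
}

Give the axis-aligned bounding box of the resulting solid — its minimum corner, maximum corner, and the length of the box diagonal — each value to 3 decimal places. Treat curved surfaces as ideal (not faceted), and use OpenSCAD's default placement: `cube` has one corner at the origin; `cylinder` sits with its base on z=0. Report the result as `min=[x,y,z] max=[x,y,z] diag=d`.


A = translate([5, -5, -4.1]) cylinder(h=13.6, r=9) → bbox [-4,-14,-4.1] .. [14,4,9.5]
B = cube([5.9, 3.4, 7.1]) → bbox [0,0,0] .. [5.9,3.4,7.1]
lo = A.lo+B.lo = [-4+0, -14+0, -4.1+0] = [-4.000,-14.000,-4.100]
hi = A.hi+B.hi = [14+5.9, 4+3.4, 9.5+7.1] = [19.900,7.400,16.600]
diag = √(23.9²+21.4²+20.7²) = √1457.66 = 38.179

min=[-4.000,-14.000,-4.100] max=[19.900,7.400,16.600] diag=38.179


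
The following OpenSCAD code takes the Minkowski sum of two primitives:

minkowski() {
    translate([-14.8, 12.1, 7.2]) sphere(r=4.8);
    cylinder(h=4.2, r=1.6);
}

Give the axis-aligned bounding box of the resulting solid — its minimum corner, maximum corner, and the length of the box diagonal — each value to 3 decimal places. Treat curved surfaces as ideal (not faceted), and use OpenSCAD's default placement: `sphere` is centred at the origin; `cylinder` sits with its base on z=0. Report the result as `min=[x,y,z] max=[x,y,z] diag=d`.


A = translate([-14.8, 12.1, 7.2]) sphere(r=4.8) → bbox [-19.6,7.3,2.4] .. [-10,16.9,12]
B = cylinder(h=4.2, r=1.6) → bbox [-1.6,-1.6,0] .. [1.6,1.6,4.2]
lo = A.lo+B.lo = [-19.6-1.6, 7.3-1.6, 2.4+0] = [-21.200,5.700,2.400]
hi = A.hi+B.hi = [-10+1.6, 16.9+1.6, 12+4.2] = [-8.400,18.500,16.200]
diag = √(12.8²+12.8²+13.8²) = √518.12 = 22.762

min=[-21.200,5.700,2.400] max=[-8.400,18.500,16.200] diag=22.762


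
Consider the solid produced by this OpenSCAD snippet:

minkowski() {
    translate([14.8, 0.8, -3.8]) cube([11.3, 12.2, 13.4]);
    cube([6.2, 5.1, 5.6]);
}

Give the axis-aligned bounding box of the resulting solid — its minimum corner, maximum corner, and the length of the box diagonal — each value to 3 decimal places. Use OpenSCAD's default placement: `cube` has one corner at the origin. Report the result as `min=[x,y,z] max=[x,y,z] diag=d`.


min=[14.800,0.800,-3.800] max=[32.300,18.100,15.200] diag=31.089

A = translate([14.8, 0.8, -3.8]) cube([11.3, 12.2, 13.4]) → bbox [14.8,0.8,-3.8] .. [26.1,13,9.6]
B = cube([6.2, 5.1, 5.6]) → bbox [0,0,0] .. [6.2,5.1,5.6]
lo = A.lo+B.lo = [14.8+0, 0.8+0, -3.8+0] = [14.800,0.800,-3.800]
hi = A.hi+B.hi = [26.1+6.2, 13+5.1, 9.6+5.6] = [32.300,18.100,15.200]
diag = √(17.5²+17.3²+19²) = √966.54 = 31.089


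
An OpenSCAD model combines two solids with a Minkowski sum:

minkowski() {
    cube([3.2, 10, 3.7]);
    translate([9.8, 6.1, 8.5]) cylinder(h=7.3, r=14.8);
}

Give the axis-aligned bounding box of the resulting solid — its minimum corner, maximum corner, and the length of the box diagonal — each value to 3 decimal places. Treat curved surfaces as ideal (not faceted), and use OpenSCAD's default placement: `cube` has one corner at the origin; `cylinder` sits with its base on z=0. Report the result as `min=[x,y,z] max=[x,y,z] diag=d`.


A = translate([9.8, 6.1, 8.5]) cylinder(h=7.3, r=14.8) → bbox [-5,-8.7,8.5] .. [24.6,20.9,15.8]
B = cube([3.2, 10, 3.7]) → bbox [0,0,0] .. [3.2,10,3.7]
lo = A.lo+B.lo = [-5+0, -8.7+0, 8.5+0] = [-5.000,-8.700,8.500]
hi = A.hi+B.hi = [24.6+3.2, 20.9+10, 15.8+3.7] = [27.800,30.900,19.500]
diag = √(32.8²+39.6²+11²) = √2765 = 52.583

min=[-5.000,-8.700,8.500] max=[27.800,30.900,19.500] diag=52.583


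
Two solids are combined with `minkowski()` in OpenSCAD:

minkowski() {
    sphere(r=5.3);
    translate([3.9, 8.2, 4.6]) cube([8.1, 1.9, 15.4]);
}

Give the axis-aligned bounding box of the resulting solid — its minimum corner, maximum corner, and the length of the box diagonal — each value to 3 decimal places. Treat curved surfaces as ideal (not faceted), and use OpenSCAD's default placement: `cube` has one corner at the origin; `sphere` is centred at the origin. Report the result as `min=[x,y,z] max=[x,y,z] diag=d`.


A = translate([3.9, 8.2, 4.6]) cube([8.1, 1.9, 15.4]) → bbox [3.9,8.2,4.6] .. [12,10.1,20]
B = sphere(r=5.3) → bbox [-5.3,-5.3,-5.3] .. [5.3,5.3,5.3]
lo = A.lo+B.lo = [3.9-5.3, 8.2-5.3, 4.6-5.3] = [-1.400,2.900,-0.700]
hi = A.hi+B.hi = [12+5.3, 10.1+5.3, 20+5.3] = [17.300,15.400,25.300]
diag = √(18.7²+12.5²+26²) = √1181.94 = 34.379

min=[-1.400,2.900,-0.700] max=[17.300,15.400,25.300] diag=34.379


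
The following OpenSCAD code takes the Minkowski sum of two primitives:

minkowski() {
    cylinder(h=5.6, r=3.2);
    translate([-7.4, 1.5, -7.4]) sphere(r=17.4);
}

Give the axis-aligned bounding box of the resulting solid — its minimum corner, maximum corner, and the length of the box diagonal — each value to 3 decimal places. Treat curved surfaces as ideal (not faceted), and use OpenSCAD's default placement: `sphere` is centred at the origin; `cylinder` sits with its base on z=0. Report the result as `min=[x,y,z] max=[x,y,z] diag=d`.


min=[-28.000,-19.100,-24.800] max=[13.200,22.100,15.600] diag=70.902

A = translate([-7.4, 1.5, -7.4]) sphere(r=17.4) → bbox [-24.8,-15.9,-24.8] .. [10,18.9,10]
B = cylinder(h=5.6, r=3.2) → bbox [-3.2,-3.2,0] .. [3.2,3.2,5.6]
lo = A.lo+B.lo = [-24.8-3.2, -15.9-3.2, -24.8+0] = [-28.000,-19.100,-24.800]
hi = A.hi+B.hi = [10+3.2, 18.9+3.2, 10+5.6] = [13.200,22.100,15.600]
diag = √(41.2²+41.2²+40.4²) = √5027.04 = 70.902


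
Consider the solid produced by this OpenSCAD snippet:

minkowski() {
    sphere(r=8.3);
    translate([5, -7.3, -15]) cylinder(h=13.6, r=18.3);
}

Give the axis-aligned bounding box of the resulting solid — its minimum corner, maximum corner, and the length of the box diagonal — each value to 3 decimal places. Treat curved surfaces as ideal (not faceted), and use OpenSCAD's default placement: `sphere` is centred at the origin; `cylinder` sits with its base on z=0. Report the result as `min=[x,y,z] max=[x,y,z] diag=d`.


A = translate([5, -7.3, -15]) cylinder(h=13.6, r=18.3) → bbox [-13.3,-25.6,-15] .. [23.3,11,-1.4]
B = sphere(r=8.3) → bbox [-8.3,-8.3,-8.3] .. [8.3,8.3,8.3]
lo = A.lo+B.lo = [-13.3-8.3, -25.6-8.3, -15-8.3] = [-21.600,-33.900,-23.300]
hi = A.hi+B.hi = [23.3+8.3, 11+8.3, -1.4+8.3] = [31.600,19.300,6.900]
diag = √(53.2²+53.2²+30.2²) = √6572.52 = 81.071

min=[-21.600,-33.900,-23.300] max=[31.600,19.300,6.900] diag=81.071


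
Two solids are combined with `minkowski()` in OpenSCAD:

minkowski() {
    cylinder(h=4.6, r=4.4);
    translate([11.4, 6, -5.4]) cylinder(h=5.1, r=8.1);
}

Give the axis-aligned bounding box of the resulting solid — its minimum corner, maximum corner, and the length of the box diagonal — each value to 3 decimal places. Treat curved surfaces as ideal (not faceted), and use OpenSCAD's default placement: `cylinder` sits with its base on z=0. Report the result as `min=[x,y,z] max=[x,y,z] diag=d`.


A = translate([11.4, 6, -5.4]) cylinder(h=5.1, r=8.1) → bbox [3.3,-2.1,-5.4] .. [19.5,14.1,-0.3]
B = cylinder(h=4.6, r=4.4) → bbox [-4.4,-4.4,0] .. [4.4,4.4,4.6]
lo = A.lo+B.lo = [3.3-4.4, -2.1-4.4, -5.4+0] = [-1.100,-6.500,-5.400]
hi = A.hi+B.hi = [19.5+4.4, 14.1+4.4, -0.3+4.6] = [23.900,18.500,4.300]
diag = √(25²+25²+9.7²) = √1344.09 = 36.662

min=[-1.100,-6.500,-5.400] max=[23.900,18.500,4.300] diag=36.662


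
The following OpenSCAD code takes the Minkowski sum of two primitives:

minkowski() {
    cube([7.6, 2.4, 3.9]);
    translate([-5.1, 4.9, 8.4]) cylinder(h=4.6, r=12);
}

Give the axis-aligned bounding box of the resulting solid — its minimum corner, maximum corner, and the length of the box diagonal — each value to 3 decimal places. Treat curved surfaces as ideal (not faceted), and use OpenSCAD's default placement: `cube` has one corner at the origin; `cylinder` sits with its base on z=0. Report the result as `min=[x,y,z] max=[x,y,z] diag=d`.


A = translate([-5.1, 4.9, 8.4]) cylinder(h=4.6, r=12) → bbox [-17.1,-7.1,8.4] .. [6.9,16.9,13]
B = cube([7.6, 2.4, 3.9]) → bbox [0,0,0] .. [7.6,2.4,3.9]
lo = A.lo+B.lo = [-17.1+0, -7.1+0, 8.4+0] = [-17.100,-7.100,8.400]
hi = A.hi+B.hi = [6.9+7.6, 16.9+2.4, 13+3.9] = [14.500,19.300,16.900]
diag = √(31.6²+26.4²+8.5²) = √1767.77 = 42.045

min=[-17.100,-7.100,8.400] max=[14.500,19.300,16.900] diag=42.045


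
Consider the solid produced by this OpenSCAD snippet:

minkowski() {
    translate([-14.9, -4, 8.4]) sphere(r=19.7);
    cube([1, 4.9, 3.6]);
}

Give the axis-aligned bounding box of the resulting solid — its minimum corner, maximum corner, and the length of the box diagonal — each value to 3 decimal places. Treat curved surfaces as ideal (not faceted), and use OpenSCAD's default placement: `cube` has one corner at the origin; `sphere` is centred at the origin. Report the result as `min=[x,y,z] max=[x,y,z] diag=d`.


min=[-34.600,-23.700,-11.300] max=[5.800,20.600,31.700] diag=73.781

A = translate([-14.9, -4, 8.4]) sphere(r=19.7) → bbox [-34.6,-23.7,-11.3] .. [4.8,15.7,28.1]
B = cube([1, 4.9, 3.6]) → bbox [0,0,0] .. [1,4.9,3.6]
lo = A.lo+B.lo = [-34.6+0, -23.7+0, -11.3+0] = [-34.600,-23.700,-11.300]
hi = A.hi+B.hi = [4.8+1, 15.7+4.9, 28.1+3.6] = [5.800,20.600,31.700]
diag = √(40.4²+44.3²+43²) = √5443.65 = 73.781


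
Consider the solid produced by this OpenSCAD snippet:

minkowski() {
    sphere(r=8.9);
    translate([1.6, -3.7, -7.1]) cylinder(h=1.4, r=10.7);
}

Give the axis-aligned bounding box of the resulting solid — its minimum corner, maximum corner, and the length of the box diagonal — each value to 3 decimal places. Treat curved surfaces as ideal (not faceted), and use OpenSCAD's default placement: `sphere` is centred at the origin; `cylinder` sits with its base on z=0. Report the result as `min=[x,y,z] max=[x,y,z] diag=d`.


min=[-18.000,-23.300,-16.000] max=[21.200,15.900,3.200] diag=58.668

A = translate([1.6, -3.7, -7.1]) cylinder(h=1.4, r=10.7) → bbox [-9.1,-14.4,-7.1] .. [12.3,7,-5.7]
B = sphere(r=8.9) → bbox [-8.9,-8.9,-8.9] .. [8.9,8.9,8.9]
lo = A.lo+B.lo = [-9.1-8.9, -14.4-8.9, -7.1-8.9] = [-18.000,-23.300,-16.000]
hi = A.hi+B.hi = [12.3+8.9, 7+8.9, -5.7+8.9] = [21.200,15.900,3.200]
diag = √(39.2²+39.2²+19.2²) = √3441.92 = 58.668


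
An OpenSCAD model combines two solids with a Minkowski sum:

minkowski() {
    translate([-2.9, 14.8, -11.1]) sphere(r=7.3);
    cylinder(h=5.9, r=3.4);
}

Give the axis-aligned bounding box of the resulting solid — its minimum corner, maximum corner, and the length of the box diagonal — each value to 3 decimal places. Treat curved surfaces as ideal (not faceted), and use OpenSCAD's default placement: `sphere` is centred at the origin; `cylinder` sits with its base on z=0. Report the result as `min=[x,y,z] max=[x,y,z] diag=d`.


A = translate([-2.9, 14.8, -11.1]) sphere(r=7.3) → bbox [-10.2,7.5,-18.4] .. [4.4,22.1,-3.8]
B = cylinder(h=5.9, r=3.4) → bbox [-3.4,-3.4,0] .. [3.4,3.4,5.9]
lo = A.lo+B.lo = [-10.2-3.4, 7.5-3.4, -18.4+0] = [-13.600,4.100,-18.400]
hi = A.hi+B.hi = [4.4+3.4, 22.1+3.4, -3.8+5.9] = [7.800,25.500,2.100]
diag = √(21.4²+21.4²+20.5²) = √1336.17 = 36.554

min=[-13.600,4.100,-18.400] max=[7.800,25.500,2.100] diag=36.554


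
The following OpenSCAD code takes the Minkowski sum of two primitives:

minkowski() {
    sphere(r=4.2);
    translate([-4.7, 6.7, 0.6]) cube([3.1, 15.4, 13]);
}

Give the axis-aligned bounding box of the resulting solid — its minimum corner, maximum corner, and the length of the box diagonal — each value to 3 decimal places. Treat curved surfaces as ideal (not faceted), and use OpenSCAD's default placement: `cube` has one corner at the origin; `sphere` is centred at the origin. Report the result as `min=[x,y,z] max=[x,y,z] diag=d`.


A = translate([-4.7, 6.7, 0.6]) cube([3.1, 15.4, 13]) → bbox [-4.7,6.7,0.6] .. [-1.6,22.1,13.6]
B = sphere(r=4.2) → bbox [-4.2,-4.2,-4.2] .. [4.2,4.2,4.2]
lo = A.lo+B.lo = [-4.7-4.2, 6.7-4.2, 0.6-4.2] = [-8.900,2.500,-3.600]
hi = A.hi+B.hi = [-1.6+4.2, 22.1+4.2, 13.6+4.2] = [2.600,26.300,17.800]
diag = √(11.5²+23.8²+21.4²) = √1156.65 = 34.010

min=[-8.900,2.500,-3.600] max=[2.600,26.300,17.800] diag=34.010


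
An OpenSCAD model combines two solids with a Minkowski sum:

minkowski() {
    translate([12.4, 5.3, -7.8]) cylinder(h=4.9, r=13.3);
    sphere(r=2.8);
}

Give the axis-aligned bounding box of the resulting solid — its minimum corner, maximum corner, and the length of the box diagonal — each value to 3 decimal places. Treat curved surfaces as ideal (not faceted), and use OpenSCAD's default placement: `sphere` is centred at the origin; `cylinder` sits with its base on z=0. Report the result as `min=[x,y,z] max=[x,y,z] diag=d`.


min=[-3.700,-10.800,-10.600] max=[28.500,21.400,-0.100] diag=46.733

A = translate([12.4, 5.3, -7.8]) cylinder(h=4.9, r=13.3) → bbox [-0.9,-8,-7.8] .. [25.7,18.6,-2.9]
B = sphere(r=2.8) → bbox [-2.8,-2.8,-2.8] .. [2.8,2.8,2.8]
lo = A.lo+B.lo = [-0.9-2.8, -8-2.8, -7.8-2.8] = [-3.700,-10.800,-10.600]
hi = A.hi+B.hi = [25.7+2.8, 18.6+2.8, -2.9+2.8] = [28.500,21.400,-0.100]
diag = √(32.2²+32.2²+10.5²) = √2183.93 = 46.733


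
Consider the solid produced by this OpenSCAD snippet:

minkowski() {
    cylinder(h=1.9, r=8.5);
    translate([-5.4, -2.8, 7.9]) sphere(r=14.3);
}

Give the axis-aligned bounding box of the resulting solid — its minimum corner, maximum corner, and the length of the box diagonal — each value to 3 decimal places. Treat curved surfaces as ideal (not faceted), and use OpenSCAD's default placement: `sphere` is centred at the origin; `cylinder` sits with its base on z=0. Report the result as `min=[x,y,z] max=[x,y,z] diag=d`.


min=[-28.200,-25.600,-6.400] max=[17.400,20.000,24.100] diag=71.337

A = translate([-5.4, -2.8, 7.9]) sphere(r=14.3) → bbox [-19.7,-17.1,-6.4] .. [8.9,11.5,22.2]
B = cylinder(h=1.9, r=8.5) → bbox [-8.5,-8.5,0] .. [8.5,8.5,1.9]
lo = A.lo+B.lo = [-19.7-8.5, -17.1-8.5, -6.4+0] = [-28.200,-25.600,-6.400]
hi = A.hi+B.hi = [8.9+8.5, 11.5+8.5, 22.2+1.9] = [17.400,20.000,24.100]
diag = √(45.6²+45.6²+30.5²) = √5088.97 = 71.337


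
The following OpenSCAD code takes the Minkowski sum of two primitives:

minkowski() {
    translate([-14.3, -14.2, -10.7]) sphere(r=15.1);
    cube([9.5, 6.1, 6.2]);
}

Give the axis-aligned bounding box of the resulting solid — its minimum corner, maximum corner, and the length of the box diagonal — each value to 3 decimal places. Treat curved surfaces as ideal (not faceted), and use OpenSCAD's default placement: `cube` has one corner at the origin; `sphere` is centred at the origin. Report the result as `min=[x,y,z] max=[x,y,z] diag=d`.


min=[-29.400,-29.300,-25.800] max=[10.300,7.000,10.600] diag=64.952

A = translate([-14.3, -14.2, -10.7]) sphere(r=15.1) → bbox [-29.4,-29.3,-25.8] .. [0.8,0.9,4.4]
B = cube([9.5, 6.1, 6.2]) → bbox [0,0,0] .. [9.5,6.1,6.2]
lo = A.lo+B.lo = [-29.4+0, -29.3+0, -25.8+0] = [-29.400,-29.300,-25.800]
hi = A.hi+B.hi = [0.8+9.5, 0.9+6.1, 4.4+6.2] = [10.300,7.000,10.600]
diag = √(39.7²+36.3²+36.4²) = √4218.74 = 64.952


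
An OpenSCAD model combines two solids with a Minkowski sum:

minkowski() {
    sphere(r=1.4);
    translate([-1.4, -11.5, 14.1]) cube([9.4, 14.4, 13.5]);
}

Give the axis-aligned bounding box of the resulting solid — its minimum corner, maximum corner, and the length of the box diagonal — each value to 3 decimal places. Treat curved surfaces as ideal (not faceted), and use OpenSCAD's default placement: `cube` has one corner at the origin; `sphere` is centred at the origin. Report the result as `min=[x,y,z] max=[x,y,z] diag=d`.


A = translate([-1.4, -11.5, 14.1]) cube([9.4, 14.4, 13.5]) → bbox [-1.4,-11.5,14.1] .. [8,2.9,27.6]
B = sphere(r=1.4) → bbox [-1.4,-1.4,-1.4] .. [1.4,1.4,1.4]
lo = A.lo+B.lo = [-1.4-1.4, -11.5-1.4, 14.1-1.4] = [-2.800,-12.900,12.700]
hi = A.hi+B.hi = [8+1.4, 2.9+1.4, 27.6+1.4] = [9.400,4.300,29.000]
diag = √(12.2²+17.2²+16.3²) = √710.37 = 26.653

min=[-2.800,-12.900,12.700] max=[9.400,4.300,29.000] diag=26.653


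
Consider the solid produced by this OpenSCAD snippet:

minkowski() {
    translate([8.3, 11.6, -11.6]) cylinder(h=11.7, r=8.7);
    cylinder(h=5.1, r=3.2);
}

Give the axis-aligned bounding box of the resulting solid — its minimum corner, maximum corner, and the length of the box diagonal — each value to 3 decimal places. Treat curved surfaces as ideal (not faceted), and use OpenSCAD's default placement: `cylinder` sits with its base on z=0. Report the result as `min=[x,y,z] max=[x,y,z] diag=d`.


A = translate([8.3, 11.6, -11.6]) cylinder(h=11.7, r=8.7) → bbox [-0.4,2.9,-11.6] .. [17,20.3,0.1]
B = cylinder(h=5.1, r=3.2) → bbox [-3.2,-3.2,0] .. [3.2,3.2,5.1]
lo = A.lo+B.lo = [-0.4-3.2, 2.9-3.2, -11.6+0] = [-3.600,-0.300,-11.600]
hi = A.hi+B.hi = [17+3.2, 20.3+3.2, 0.1+5.1] = [20.200,23.500,5.200]
diag = √(23.8²+23.8²+16.8²) = √1415.12 = 37.618

min=[-3.600,-0.300,-11.600] max=[20.200,23.500,5.200] diag=37.618


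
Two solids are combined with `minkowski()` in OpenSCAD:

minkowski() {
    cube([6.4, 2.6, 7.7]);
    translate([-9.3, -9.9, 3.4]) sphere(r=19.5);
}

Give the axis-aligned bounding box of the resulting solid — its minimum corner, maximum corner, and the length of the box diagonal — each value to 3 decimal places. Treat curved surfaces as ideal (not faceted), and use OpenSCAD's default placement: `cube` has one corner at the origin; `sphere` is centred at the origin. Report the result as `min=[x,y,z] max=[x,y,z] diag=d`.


A = translate([-9.3, -9.9, 3.4]) sphere(r=19.5) → bbox [-28.8,-29.4,-16.1] .. [10.2,9.6,22.9]
B = cube([6.4, 2.6, 7.7]) → bbox [0,0,0] .. [6.4,2.6,7.7]
lo = A.lo+B.lo = [-28.8+0, -29.4+0, -16.1+0] = [-28.800,-29.400,-16.100]
hi = A.hi+B.hi = [10.2+6.4, 9.6+2.6, 22.9+7.7] = [16.600,12.200,30.600]
diag = √(45.4²+41.6²+46.7²) = √5972.61 = 77.283

min=[-28.800,-29.400,-16.100] max=[16.600,12.200,30.600] diag=77.283


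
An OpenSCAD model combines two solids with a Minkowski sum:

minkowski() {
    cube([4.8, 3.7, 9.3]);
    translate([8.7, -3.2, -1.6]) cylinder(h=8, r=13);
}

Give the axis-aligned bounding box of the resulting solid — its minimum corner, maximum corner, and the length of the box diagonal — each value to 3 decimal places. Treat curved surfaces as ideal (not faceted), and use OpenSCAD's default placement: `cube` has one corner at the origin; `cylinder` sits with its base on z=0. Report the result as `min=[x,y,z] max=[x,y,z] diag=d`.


A = translate([8.7, -3.2, -1.6]) cylinder(h=8, r=13) → bbox [-4.3,-16.2,-1.6] .. [21.7,9.8,6.4]
B = cube([4.8, 3.7, 9.3]) → bbox [0,0,0] .. [4.8,3.7,9.3]
lo = A.lo+B.lo = [-4.3+0, -16.2+0, -1.6+0] = [-4.300,-16.200,-1.600]
hi = A.hi+B.hi = [21.7+4.8, 9.8+3.7, 6.4+9.3] = [26.500,13.500,15.700]
diag = √(30.8²+29.7²+17.3²) = √2130.02 = 46.152

min=[-4.300,-16.200,-1.600] max=[26.500,13.500,15.700] diag=46.152


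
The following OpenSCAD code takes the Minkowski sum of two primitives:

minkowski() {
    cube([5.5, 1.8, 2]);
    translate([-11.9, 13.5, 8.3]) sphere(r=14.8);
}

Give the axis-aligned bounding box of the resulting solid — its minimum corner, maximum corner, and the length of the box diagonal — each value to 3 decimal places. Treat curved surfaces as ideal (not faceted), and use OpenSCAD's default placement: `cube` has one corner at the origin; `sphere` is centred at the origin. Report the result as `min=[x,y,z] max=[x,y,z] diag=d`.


A = translate([-11.9, 13.5, 8.3]) sphere(r=14.8) → bbox [-26.7,-1.3,-6.5] .. [2.9,28.3,23.1]
B = cube([5.5, 1.8, 2]) → bbox [0,0,0] .. [5.5,1.8,2]
lo = A.lo+B.lo = [-26.7+0, -1.3+0, -6.5+0] = [-26.700,-1.300,-6.500]
hi = A.hi+B.hi = [2.9+5.5, 28.3+1.8, 23.1+2] = [8.400,30.100,25.100]
diag = √(35.1²+31.4²+31.6²) = √3216.53 = 56.714

min=[-26.700,-1.300,-6.500] max=[8.400,30.100,25.100] diag=56.714
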